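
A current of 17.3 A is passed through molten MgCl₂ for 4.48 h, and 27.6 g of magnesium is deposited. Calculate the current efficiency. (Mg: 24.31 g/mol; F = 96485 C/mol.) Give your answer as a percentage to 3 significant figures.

78.5%

Q = 17.3 × 16128 = 2.790×10^5 C
n(e⁻) = 2.790×10^5 / 96485 = 2.892 mol
Mg²⁺ + 2e⁻ → Mg, so theoretical n(Mg) = 1.446 mol → 35.15 g
Efficiency = 27.6 / 35.15 = 0.7852 = 78.5%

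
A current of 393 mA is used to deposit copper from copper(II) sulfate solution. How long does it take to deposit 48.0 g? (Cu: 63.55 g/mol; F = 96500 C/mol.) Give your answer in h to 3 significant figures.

n(Cu) = 48.0 / 63.55 = 0.7553 mol
Cu²⁺ + 2e⁻ → Cu, so n(e⁻) = 2 × 0.7553 = 1.511 mol
Q = 1.511 × 96500 = 1.458×10^5 C
t = Q / I = 1.458×10^5 / 0.393 = 3.710×10^5 s = 103 h

103 h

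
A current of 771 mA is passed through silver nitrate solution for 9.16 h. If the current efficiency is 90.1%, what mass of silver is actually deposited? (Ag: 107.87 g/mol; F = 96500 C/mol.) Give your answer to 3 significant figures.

25.6 g

Q = 0.771 × 32976 = 25420 C
n(e⁻) = 25420 / 96500 = 0.2634 mol
Ag⁺ + e⁻ → Ag, so theoretical m(Ag) = 0.2634 × 107.87 = 28.41 g
Actual mass = 90.1% × 28.41 = 25.6 g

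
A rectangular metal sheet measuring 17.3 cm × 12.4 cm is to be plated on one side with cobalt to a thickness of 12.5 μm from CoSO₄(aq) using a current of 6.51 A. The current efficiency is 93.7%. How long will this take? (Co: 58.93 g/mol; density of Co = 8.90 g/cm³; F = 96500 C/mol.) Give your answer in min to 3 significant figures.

Plated area = 17.3 × 12.4 = 214.5 cm²
Volume = 214.5 × 12.5×10⁻⁴ cm = 0.2681 cm³
m(Co) = 0.2681 × 8.90 = 2.386 g
n(Co) = 2.386 / 58.93 = 0.04049 mol; n(e⁻) = 2 × 0.04049 = 0.08098 mol
Q = 0.08098 × 96500 / 0.937 = 8340 C
t = 8340 / 6.51 = 1281 s = 21.4 min

21.4 min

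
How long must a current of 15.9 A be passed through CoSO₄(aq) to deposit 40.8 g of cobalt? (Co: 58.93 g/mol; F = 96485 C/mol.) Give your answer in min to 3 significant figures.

n(Co) = 40.8 / 58.93 = 0.6923 mol
Co²⁺ + 2e⁻ → Co, so n(e⁻) = 2 × 0.6923 = 1.385 mol
Q = 1.385 × 96485 = 1.336×10^5 C
t = Q / I = 1.336×10^5 / 15.9 = 8403 s = 140 min

140 min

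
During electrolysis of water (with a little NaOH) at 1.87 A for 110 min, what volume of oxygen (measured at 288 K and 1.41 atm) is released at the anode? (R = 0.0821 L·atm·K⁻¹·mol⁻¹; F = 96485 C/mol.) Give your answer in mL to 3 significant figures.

Q = It = 1.87 × 6600 = 12340 C
n(e⁻) = Q/F = 12340/96485 = 0.1279 mol
2H₂O → O₂ + 4H⁺ + 4e⁻, so n(O₂) = 0.1279 / 4 = 0.03198 mol
V = nRT/P = 0.03198 × 0.0821 × 288 / 1.41 = 0.5363 L
= 536 mL

536 mL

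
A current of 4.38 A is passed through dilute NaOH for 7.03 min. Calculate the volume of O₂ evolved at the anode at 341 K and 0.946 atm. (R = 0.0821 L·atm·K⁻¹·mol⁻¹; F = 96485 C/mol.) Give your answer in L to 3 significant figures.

Q = It = 4.38 × 421.8 = 1847 C
Moles of electrons = 1847 / 96485 = 0.01914 mol
2H₂O → O₂ + 4H⁺ + 4e⁻, so n(O₂) = 0.01914 / 4 = 0.004785 mol
V = nRT/P = 0.004785 × 0.0821 × 341 / 0.946 = 0.1416 L

0.142 L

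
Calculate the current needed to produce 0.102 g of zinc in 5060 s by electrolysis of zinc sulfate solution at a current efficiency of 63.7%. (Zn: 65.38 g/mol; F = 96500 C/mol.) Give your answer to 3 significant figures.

n(Zn) = 0.102 / 65.38 = 0.001560 mol
Zn²⁺ + 2e⁻ → Zn, so n(e⁻) = 2 × 0.001560 = 0.003120 mol
Q = 0.003120 × 96500 / 0.637 = 472.7 C
I = Q / t = 472.7 / 5060 s = 0.0934 A

0.0934 A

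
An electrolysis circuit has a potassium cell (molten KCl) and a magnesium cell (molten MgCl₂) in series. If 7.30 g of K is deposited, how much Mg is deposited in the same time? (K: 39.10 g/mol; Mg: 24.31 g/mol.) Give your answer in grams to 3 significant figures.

n(K) = 7.30 / 39.10 = 0.1867 mol
K⁺ + e⁻ → K, so n(e⁻) = 0.1867 mol
Same current for the same time ⇒ same n(e⁻) = 0.1867 mol in both cells.
Mg²⁺ + 2e⁻ → Mg, so n(Mg) = 0.1867 / 2 = 0.09335 mol
m(Mg) = 0.09335 × 24.31 = 2.27 g

2.27 g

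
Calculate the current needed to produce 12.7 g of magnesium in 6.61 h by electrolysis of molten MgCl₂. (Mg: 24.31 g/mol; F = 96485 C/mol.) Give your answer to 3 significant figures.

4.24 A

n(Mg) = 12.7 / 24.31 = 0.5224 mol
Mg²⁺ + 2e⁻ → Mg, so n(e⁻) = 2 × 0.5224 = 1.045 mol
Q = 1.045 × 96485 = 1.008×10^5 C
I = Q / t = 1.008×10^5 / 23796 s = 4.24 A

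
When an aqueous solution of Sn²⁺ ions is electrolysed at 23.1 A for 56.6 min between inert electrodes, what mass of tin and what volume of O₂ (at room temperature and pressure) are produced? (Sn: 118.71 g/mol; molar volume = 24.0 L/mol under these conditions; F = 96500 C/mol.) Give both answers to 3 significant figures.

48.3 g Sn; 4.88 L O₂

Q = 23.1 × 3396 = 78450 C; n(e⁻) = 78450 / 96500 = 0.8130 mol
Cathode: Sn²⁺ + 2e⁻ → Sn → n(Sn) = 0.8130/2 = 0.4065 mol → 48.3 g
Anode: 2H₂O → O₂ + 4H⁺ + 4e⁻ → n(O₂) = 0.8130/4 = 0.2033 mol → 4.88 L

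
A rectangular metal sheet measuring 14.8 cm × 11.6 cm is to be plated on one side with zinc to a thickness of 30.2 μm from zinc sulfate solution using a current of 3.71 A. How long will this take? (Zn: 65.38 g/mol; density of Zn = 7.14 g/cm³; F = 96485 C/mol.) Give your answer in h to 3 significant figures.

Plated area = 14.8 × 11.6 = 171.7 cm²
Volume = 171.7 × 30.2×10⁻⁴ cm = 0.5185 cm³
m(Zn) = 0.5185 × 7.14 = 3.702 g
n(Zn) = 3.702 / 65.38 = 0.05662 mol; n(e⁻) = 2 × 0.05662 = 0.1132 mol
Q = 0.1132 × 96485 = 10920 C
t = 10920 / 3.71 = 2943 s = 0.818 h

0.818 h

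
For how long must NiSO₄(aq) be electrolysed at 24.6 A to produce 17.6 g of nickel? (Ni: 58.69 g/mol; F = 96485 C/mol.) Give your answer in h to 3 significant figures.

n(Ni) = 17.6 / 58.69 = 0.2999 mol
Ni²⁺ + 2e⁻ → Ni, so n(e⁻) = 2 × 0.2999 = 0.5998 mol
Q = 0.5998 × 96485 = 57870 C
t = Q / I = 57870 / 24.6 = 2352 s = 0.653 h

0.653 h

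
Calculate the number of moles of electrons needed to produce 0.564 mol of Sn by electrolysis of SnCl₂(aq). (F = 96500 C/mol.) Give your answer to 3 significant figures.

1.13 mol

Sn²⁺ + 2e⁻ → Sn, so n(e⁻) = 2 × 0.564 = 1.128 mol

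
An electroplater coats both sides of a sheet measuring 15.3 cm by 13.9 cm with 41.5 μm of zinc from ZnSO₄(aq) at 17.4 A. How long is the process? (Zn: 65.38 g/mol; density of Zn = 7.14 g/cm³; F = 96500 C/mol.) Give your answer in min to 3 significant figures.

Plated area = 2 × 15.3 × 13.9 = 425.3 cm²
Volume = 425.3 × 41.5×10⁻⁴ cm = 1.765 cm³
m(Zn) = 1.765 × 7.14 = 12.60 g
n(Zn) = 12.60 / 65.38 = 0.1927 mol; n(e⁻) = 2 × 0.1927 = 0.3854 mol
Q = 0.3854 × 96500 = 37190 C
t = 37190 / 17.4 = 2137 s = 35.6 min

35.6 min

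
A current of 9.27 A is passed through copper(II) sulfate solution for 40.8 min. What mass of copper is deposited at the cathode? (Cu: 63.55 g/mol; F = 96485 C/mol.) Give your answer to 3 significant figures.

Q = 9.27 A × 2448 s = 22690 C
Moles of electrons = 22690 / 96485 = 0.2352 mol
Cu²⁺ + 2e⁻ → Cu, so n(Cu) = 0.2352 / 2 = 0.1176 mol
m = 0.1176 × 63.55 = 7.47 g

7.47 g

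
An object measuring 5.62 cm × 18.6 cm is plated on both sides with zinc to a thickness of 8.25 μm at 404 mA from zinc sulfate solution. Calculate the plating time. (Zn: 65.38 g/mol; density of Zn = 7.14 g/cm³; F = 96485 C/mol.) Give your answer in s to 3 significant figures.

9000 s

Plated area = 2 × 5.62 × 18.6 = 209.1 cm²
Volume = 209.1 × 8.25×10⁻⁴ cm = 0.1725 cm³
m(Zn) = 0.1725 × 7.14 = 1.232 g
n(Zn) = 1.232 / 65.38 = 0.01884 mol; n(e⁻) = 2 × 0.01884 = 0.03768 mol
Q = 0.03768 × 96485 = 3636 C
t = 3636 / 0.404 = 9000 s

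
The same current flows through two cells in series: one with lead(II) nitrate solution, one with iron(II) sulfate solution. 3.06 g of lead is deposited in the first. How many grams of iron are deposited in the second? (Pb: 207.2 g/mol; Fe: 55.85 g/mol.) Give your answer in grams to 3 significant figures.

0.825 g

n(Pb) = 3.06 / 207.2 = 0.01477 mol
Pb²⁺ + 2e⁻ → Pb, so n(e⁻) = 2 × 0.01477 = 0.02954 mol
Same current for the same time ⇒ same n(e⁻) = 0.02954 mol in both cells.
Fe²⁺ + 2e⁻ → Fe, so n(Fe) = 0.02954 / 2 = 0.01477 mol
m(Fe) = 0.01477 × 55.85 = 0.825 g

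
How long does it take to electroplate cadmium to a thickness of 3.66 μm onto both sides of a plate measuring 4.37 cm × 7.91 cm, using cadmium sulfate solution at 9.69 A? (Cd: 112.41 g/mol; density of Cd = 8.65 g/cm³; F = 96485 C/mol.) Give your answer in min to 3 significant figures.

Plated area = 2 × 4.37 × 7.91 = 69.13 cm²
Volume = 69.13 × 3.66×10⁻⁴ cm = 0.02530 cm³
m(Cd) = 0.02530 × 8.65 = 0.2188 g
n(Cd) = 0.2188 / 112.41 = 0.001946 mol; n(e⁻) = 2 × 0.001946 = 0.003892 mol
Q = 0.003892 × 96485 = 375.5 C
t = 375.5 / 9.69 = 38.75 s = 0.646 min

0.646 min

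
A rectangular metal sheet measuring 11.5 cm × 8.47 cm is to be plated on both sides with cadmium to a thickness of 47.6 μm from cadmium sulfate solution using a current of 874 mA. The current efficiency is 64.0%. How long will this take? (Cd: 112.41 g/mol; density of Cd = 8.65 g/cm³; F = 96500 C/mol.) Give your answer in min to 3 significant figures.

Plated area = 2 × 11.5 × 8.47 = 194.8 cm²
Volume = 194.8 × 47.6×10⁻⁴ cm = 0.9272 cm³
m(Cd) = 0.9272 × 8.65 = 8.020 g
n(Cd) = 8.020 / 112.41 = 0.07135 mol; n(e⁻) = 2 × 0.07135 = 0.1427 mol
Q = 0.1427 × 96500 / 0.640 = 21520 C
t = 21520 / 0.874 = 24620 s = 410 min

410 min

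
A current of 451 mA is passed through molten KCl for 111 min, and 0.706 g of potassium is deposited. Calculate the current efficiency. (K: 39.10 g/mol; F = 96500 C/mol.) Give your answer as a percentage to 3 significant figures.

58.0%

Q = 0.451 × 6660 = 3004 C
n(e⁻) = 3004 / 96500 = 0.03113 mol
K⁺ + e⁻ → K, so theoretical n(K) = 0.03113 mol → 1.217 g
Efficiency = 0.706 / 1.217 = 0.5801 = 58.0%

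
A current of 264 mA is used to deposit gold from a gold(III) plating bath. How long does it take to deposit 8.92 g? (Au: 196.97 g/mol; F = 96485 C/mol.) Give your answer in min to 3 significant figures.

828 min

n(Au) = 8.92 / 196.97 = 0.04529 mol
Au³⁺ + 3e⁻ → Au, so n(e⁻) = 3 × 0.04529 = 0.1359 mol
Q = 0.1359 × 96485 = 13110 C
t = Q / I = 13110 / 0.264 = 49660 s = 828 min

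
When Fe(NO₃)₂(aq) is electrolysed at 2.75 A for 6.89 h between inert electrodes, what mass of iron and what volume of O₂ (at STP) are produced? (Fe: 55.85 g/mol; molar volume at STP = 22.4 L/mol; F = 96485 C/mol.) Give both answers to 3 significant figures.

Q = 2.75 × 24804 = 68210 C; n(e⁻) = 68210 / 96485 = 0.7069 mol
Cathode: Fe²⁺ + 2e⁻ → Fe → n(Fe) = 0.7069/2 = 0.3535 mol → 19.7 g
Anode: 2H₂O → O₂ + 4H⁺ + 4e⁻ → n(O₂) = 0.7069/4 = 0.1767 mol → 3.96 L

19.7 g Fe; 3.96 L O₂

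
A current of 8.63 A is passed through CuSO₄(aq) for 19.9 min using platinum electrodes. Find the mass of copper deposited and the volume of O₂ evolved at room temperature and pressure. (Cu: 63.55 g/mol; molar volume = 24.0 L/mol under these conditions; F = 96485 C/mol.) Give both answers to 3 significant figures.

3.39 g Cu; 0.641 L O₂

Q = 8.63 × 1194 = 10300 C; n(e⁻) = 10300 / 96485 = 0.1068 mol
Cathode: Cu²⁺ + 2e⁻ → Cu → n(Cu) = 0.1068/2 = 0.05340 mol → 3.39 g
Anode: 2H₂O → O₂ + 4H⁺ + 4e⁻ → n(O₂) = 0.1068/4 = 0.02670 mol → 0.641 L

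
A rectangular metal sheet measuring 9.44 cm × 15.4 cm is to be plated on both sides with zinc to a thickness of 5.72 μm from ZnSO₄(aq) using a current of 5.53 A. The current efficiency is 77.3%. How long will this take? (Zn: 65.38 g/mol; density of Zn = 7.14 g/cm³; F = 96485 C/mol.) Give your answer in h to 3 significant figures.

Plated area = 2 × 9.44 × 15.4 = 290.8 cm²
Volume = 290.8 × 5.72×10⁻⁴ cm = 0.1663 cm³
m(Zn) = 0.1663 × 7.14 = 1.187 g
n(Zn) = 1.187 / 65.38 = 0.01816 mol; n(e⁻) = 2 × 0.01816 = 0.03632 mol
Q = 0.03632 × 96485 / 0.773 = 4533 C
t = 4533 / 5.53 = 819.7 s = 0.228 h

0.228 h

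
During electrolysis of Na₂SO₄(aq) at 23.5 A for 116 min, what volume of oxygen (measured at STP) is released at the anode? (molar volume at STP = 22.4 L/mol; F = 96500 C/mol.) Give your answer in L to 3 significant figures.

Charge passed = 23.5 × 6960 = 1.636×10^5 C
n(e⁻) = Q/F = 1.636×10^5/96500 = 1.695 mol
2H₂O → O₂ + 4H⁺ + 4e⁻, so n(O₂) = 1.695 / 4 = 0.4238 mol
V = 0.4238 × 22.4 = 9.493 L

9.49 L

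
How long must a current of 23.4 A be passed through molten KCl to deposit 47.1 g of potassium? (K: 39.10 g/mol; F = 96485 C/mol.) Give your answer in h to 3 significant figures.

n(K) = 47.1 / 39.10 = 1.205 mol
K⁺ + e⁻ → K, so n(e⁻) = 1.205 mol
Q = 1.205 × 96485 = 1.163×10^5 C
t = Q / I = 1.163×10^5 / 23.4 = 4970 s = 1.38 h

1.38 h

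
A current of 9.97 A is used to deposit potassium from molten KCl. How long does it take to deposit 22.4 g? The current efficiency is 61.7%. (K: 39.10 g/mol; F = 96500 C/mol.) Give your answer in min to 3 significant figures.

150 min

n(K) = 22.4 / 39.10 = 0.5729 mol
K⁺ + e⁻ → K, so n(e⁻) = 0.5729 mol
Q = 0.5729 × 96500 / 0.617 = 89600 C
t = Q / I = 89600 / 9.97 = 8987 s = 150 min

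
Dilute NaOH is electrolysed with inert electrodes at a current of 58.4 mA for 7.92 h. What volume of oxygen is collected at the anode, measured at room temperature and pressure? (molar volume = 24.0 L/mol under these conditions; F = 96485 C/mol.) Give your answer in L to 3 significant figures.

Charge passed = 0.0584 × 28512 = 1665 C
Moles of electrons = 1665 / 96485 = 0.01726 mol
2H₂O → O₂ + 4H⁺ + 4e⁻, so n(O₂) = 0.01726 / 4 = 0.004315 mol
V = 0.004315 × 24.0 = 0.1036 L

0.104 L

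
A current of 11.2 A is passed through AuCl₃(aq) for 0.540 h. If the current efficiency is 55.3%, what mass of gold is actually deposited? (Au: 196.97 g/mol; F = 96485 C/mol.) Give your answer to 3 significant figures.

Q = 11.2 × 1944 = 21770 C
n(e⁻) = 21770 / 96485 = 0.2256 mol
Au³⁺ + 3e⁻ → Au, so theoretical m(Au) = 0.07520 × 196.97 = 14.81 g
Actual mass = 55.3% × 14.81 = 8.19 g

8.19 g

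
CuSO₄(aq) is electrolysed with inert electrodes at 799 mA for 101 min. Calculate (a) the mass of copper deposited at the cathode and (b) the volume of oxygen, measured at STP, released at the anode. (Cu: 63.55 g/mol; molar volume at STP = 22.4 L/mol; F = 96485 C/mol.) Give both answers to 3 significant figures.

1.59 g Cu; 0.281 L O₂

Q = 0.799 × 6060 = 4842 C; n(e⁻) = 4842 / 96485 = 0.05018 mol
Cathode: Cu²⁺ + 2e⁻ → Cu → n(Cu) = 0.05018/2 = 0.02509 mol → 1.59 g
Anode: 2H₂O → O₂ + 4H⁺ + 4e⁻ → n(O₂) = 0.05018/4 = 0.01255 mol → 0.281 L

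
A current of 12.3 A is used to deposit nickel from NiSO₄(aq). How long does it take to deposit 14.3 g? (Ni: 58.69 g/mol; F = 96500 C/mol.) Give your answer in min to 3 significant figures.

63.7 min

n(Ni) = 14.3 / 58.69 = 0.2437 mol
Ni²⁺ + 2e⁻ → Ni, so n(e⁻) = 2 × 0.2437 = 0.4874 mol
Q = 0.4874 × 96500 = 47030 C
t = Q / I = 47030 / 12.3 = 3824 s = 63.7 min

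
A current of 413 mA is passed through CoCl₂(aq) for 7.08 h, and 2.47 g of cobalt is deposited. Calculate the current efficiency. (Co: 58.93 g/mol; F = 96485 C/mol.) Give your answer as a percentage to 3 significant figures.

Q = 0.413 × 25488 = 10530 C
n(e⁻) = 10530 / 96485 = 0.1091 mol
Co²⁺ + 2e⁻ → Co, so theoretical n(Co) = 0.05455 mol → 3.215 g
Efficiency = 2.47 / 3.215 = 0.7683 = 76.8%

76.8%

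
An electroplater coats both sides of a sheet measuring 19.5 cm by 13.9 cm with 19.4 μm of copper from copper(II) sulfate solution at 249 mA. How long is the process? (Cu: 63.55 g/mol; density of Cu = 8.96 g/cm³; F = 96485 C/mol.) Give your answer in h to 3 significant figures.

31.9 h

Plated area = 2 × 19.5 × 13.9 = 542.1 cm²
Volume = 542.1 × 19.4×10⁻⁴ cm = 1.052 cm³
m(Cu) = 1.052 × 8.96 = 9.426 g
n(Cu) = 9.426 / 63.55 = 0.1483 mol; n(e⁻) = 2 × 0.1483 = 0.2966 mol
Q = 0.2966 × 96485 = 28620 C
t = 28620 / 0.249 = 1.149×10^5 s = 31.9 h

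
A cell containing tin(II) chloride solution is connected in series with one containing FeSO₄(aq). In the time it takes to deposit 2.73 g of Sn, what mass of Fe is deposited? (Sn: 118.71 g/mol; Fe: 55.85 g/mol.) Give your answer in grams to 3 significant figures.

1.28 g

n(Sn) = 2.73 / 118.71 = 0.02300 mol
Sn²⁺ + 2e⁻ → Sn, so n(e⁻) = 2 × 0.02300 = 0.04600 mol
The cells are in series, so the same charge (and hence the same n(e⁻) = 0.04600 mol) passes through both.
Fe²⁺ + 2e⁻ → Fe, so n(Fe) = 0.04600 / 2 = 0.02300 mol
m(Fe) = 0.02300 × 55.85 = 1.28 g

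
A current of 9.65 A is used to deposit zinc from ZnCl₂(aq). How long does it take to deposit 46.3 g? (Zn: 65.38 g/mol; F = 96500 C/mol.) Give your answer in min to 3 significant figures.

236 min

n(Zn) = 46.3 / 65.38 = 0.7082 mol
Zn²⁺ + 2e⁻ → Zn, so n(e⁻) = 2 × 0.7082 = 1.416 mol
Q = 1.416 × 96500 = 1.366×10^5 C
t = Q / I = 1.366×10^5 / 9.65 = 14160 s = 236 min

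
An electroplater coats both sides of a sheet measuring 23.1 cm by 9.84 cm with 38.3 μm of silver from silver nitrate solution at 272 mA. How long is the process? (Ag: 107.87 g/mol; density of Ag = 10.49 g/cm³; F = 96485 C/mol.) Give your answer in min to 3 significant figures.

Plated area = 2 × 23.1 × 9.84 = 454.6 cm²
Volume = 454.6 × 38.3×10⁻⁴ cm = 1.741 cm³
m(Ag) = 1.741 × 10.49 = 18.26 g
n(Ag) = 18.26 / 107.87 = 0.1693 mol; n(e⁻) = 0.1693 mol
Q = 0.1693 × 96485 = 16330 C
t = 16330 / 0.272 = 60040 s = 1000 min

1000 min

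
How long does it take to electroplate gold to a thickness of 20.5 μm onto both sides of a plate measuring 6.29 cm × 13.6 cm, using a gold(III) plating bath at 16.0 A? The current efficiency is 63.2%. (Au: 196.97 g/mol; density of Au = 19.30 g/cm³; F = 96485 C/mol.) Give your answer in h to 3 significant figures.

0.273 h

Plated area = 2 × 6.29 × 13.6 = 171.1 cm²
Volume = 171.1 × 20.5×10⁻⁴ cm = 0.3508 cm³
m(Au) = 0.3508 × 19.30 = 6.770 g
n(Au) = 6.770 / 196.97 = 0.03437 mol; n(e⁻) = 3 × 0.03437 = 0.1031 mol
Q = 0.1031 × 96485 / 0.632 = 15740 C
t = 15740 / 16.0 = 983.8 s = 0.273 h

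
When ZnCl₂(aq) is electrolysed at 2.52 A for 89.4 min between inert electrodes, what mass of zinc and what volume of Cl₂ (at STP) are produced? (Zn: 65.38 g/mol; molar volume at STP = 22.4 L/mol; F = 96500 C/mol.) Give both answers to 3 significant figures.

Q = 2.52 × 5364 = 13520 C; n(e⁻) = 13520 / 96500 = 0.1401 mol
Cathode: Zn²⁺ + 2e⁻ → Zn → n(Zn) = 0.1401/2 = 0.07005 mol → 4.58 g
Anode: 2Cl⁻ → Cl₂ + 2e⁻ → n(Cl₂) = 0.1401/2 = 0.07005 mol → 1.57 L

4.58 g Zn; 1.57 L Cl₂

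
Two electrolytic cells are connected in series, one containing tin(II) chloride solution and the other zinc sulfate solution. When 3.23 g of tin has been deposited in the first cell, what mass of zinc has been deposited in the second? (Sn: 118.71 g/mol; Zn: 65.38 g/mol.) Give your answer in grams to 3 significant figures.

n(Sn) = 3.23 / 118.71 = 0.02721 mol
Sn²⁺ + 2e⁻ → Sn, so n(e⁻) = 2 × 0.02721 = 0.05442 mol
The cells are in series, so the same charge (and hence the same n(e⁻) = 0.05442 mol) passes through both.
Zn²⁺ + 2e⁻ → Zn, so n(Zn) = 0.05442 / 2 = 0.02721 mol
m(Zn) = 0.02721 × 65.38 = 1.78 g

1.78 g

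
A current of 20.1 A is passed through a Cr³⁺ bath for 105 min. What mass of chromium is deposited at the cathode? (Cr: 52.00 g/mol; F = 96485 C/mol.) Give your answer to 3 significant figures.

Q = It = 20.1 × 6300 = 1.266×10^5 C
n(e⁻) = 1.266×10^5 / 96485 = 1.312 mol
Cr³⁺ + 3e⁻ → Cr, so n(Cr) = 1.312 / 3 = 0.4373 mol
m = 0.4373 × 52.00 = 22.7 g

22.7 g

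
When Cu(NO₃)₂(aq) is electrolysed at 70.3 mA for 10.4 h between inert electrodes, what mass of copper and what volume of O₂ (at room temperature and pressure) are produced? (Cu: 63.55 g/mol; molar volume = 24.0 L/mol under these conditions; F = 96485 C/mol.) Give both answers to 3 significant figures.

0.867 g Cu; 0.164 L O₂

Q = 0.0703 × 37440 = 2632 C; n(e⁻) = 2632 / 96485 = 0.02728 mol
Cathode: Cu²⁺ + 2e⁻ → Cu → n(Cu) = 0.02728/2 = 0.01364 mol → 0.867 g
Anode: 2H₂O → O₂ + 4H⁺ + 4e⁻ → n(O₂) = 0.02728/4 = 0.006820 mol → 0.164 L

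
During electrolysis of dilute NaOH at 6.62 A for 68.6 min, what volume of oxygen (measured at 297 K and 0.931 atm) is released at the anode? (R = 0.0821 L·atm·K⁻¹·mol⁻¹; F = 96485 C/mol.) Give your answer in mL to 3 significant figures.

Charge passed = 6.62 × 4116 = 27250 C
n(e⁻) = Q/F = 27250/96485 = 0.2824 mol
2H₂O → O₂ + 4H⁺ + 4e⁻, so n(O₂) = 0.2824 / 4 = 0.07060 mol
V = nRT/P = 0.07060 × 0.0821 × 297 / 0.931 = 1.849 L
= 1850 mL

1850 mL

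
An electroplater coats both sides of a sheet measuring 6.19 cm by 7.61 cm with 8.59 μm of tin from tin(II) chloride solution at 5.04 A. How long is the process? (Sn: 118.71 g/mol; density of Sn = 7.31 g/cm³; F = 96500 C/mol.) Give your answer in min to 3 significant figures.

Plated area = 2 × 6.19 × 7.61 = 94.21 cm²
Volume = 94.21 × 8.59×10⁻⁴ cm = 0.08093 cm³
m(Sn) = 0.08093 × 7.31 = 0.5916 g
n(Sn) = 0.5916 / 118.71 = 0.004984 mol; n(e⁻) = 2 × 0.004984 = 0.009968 mol
Q = 0.009968 × 96500 = 961.9 C
t = 961.9 / 5.04 = 190.9 s = 3.18 min

3.18 min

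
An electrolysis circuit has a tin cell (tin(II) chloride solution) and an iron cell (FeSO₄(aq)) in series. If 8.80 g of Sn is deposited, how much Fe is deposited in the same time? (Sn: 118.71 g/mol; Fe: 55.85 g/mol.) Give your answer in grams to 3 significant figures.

n(Sn) = 8.80 / 118.71 = 0.07413 mol
Sn²⁺ + 2e⁻ → Sn, so n(e⁻) = 2 × 0.07413 = 0.1483 mol
The cells are in series, so the same charge (and hence the same n(e⁻) = 0.1483 mol) passes through both.
Fe²⁺ + 2e⁻ → Fe, so n(Fe) = 0.1483 / 2 = 0.07415 mol
m(Fe) = 0.07415 × 55.85 = 4.14 g

4.14 g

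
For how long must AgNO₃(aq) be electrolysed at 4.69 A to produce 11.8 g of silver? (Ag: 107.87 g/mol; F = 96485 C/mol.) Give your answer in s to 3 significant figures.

n(Ag) = 11.8 / 107.87 = 0.1094 mol
Ag⁺ + e⁻ → Ag, so n(e⁻) = 0.1094 mol
Q = 0.1094 × 96485 = 10560 C
t = Q / I = 10560 / 4.69 = 2252 s

2250 s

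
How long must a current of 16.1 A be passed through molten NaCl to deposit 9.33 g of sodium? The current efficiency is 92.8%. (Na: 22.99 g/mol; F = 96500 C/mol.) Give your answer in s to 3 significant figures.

2620 s

n(Na) = 9.33 / 22.99 = 0.4058 mol
Na⁺ + e⁻ → Na, so n(e⁻) = 0.4058 mol
Q = 0.4058 × 96500 / 0.928 = 42200 C
t = Q / I = 42200 / 16.1 = 2621 s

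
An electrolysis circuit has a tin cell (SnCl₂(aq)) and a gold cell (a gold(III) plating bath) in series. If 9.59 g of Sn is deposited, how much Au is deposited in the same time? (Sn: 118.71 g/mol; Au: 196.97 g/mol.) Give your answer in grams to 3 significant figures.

n(Sn) = 9.59 / 118.71 = 0.08079 mol
Sn²⁺ + 2e⁻ → Sn, so n(e⁻) = 2 × 0.08079 = 0.1616 mol
Same current for the same time ⇒ same n(e⁻) = 0.1616 mol in both cells.
Au³⁺ + 3e⁻ → Au, so n(Au) = 0.1616 / 3 = 0.05387 mol
m(Au) = 0.05387 × 196.97 = 10.6 g

10.6 g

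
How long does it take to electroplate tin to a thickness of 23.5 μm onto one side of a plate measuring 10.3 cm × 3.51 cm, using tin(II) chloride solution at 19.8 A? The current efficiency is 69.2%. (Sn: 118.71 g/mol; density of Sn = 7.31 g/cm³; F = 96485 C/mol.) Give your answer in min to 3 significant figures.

1.23 min

Plated area = 10.3 × 3.51 = 36.15 cm²
Volume = 36.15 × 23.5×10⁻⁴ cm = 0.08495 cm³
m(Sn) = 0.08495 × 7.31 = 0.6210 g
n(Sn) = 0.6210 / 118.71 = 0.005231 mol; n(e⁻) = 2 × 0.005231 = 0.01046 mol
Q = 0.01046 × 96485 / 0.692 = 1458 C
t = 1458 / 19.8 = 73.64 s = 1.23 min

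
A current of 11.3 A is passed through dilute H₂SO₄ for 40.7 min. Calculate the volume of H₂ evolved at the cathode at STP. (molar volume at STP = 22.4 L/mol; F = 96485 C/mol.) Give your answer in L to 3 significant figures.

Q = 11.3 A × 2442 s = 27590 C
Moles of electrons = 27590 / 96485 = 0.2860 mol
2H⁺ + 2e⁻ → H₂, so n(H₂) = 0.2860 / 2 = 0.1430 mol
V = 0.1430 × 22.4 = 3.203 L

3.20 L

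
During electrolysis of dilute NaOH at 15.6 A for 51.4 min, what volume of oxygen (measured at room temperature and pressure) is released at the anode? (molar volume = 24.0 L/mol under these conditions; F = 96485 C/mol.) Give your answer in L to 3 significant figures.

2.99 L

Q = 15.6 A × 3084 s = 48110 C
n(e⁻) = 48110 / 96485 = 0.4986 mol
2H₂O → O₂ + 4H⁺ + 4e⁻, so n(O₂) = 0.4986 / 4 = 0.1247 mol
V = 0.1247 × 24.0 = 2.993 L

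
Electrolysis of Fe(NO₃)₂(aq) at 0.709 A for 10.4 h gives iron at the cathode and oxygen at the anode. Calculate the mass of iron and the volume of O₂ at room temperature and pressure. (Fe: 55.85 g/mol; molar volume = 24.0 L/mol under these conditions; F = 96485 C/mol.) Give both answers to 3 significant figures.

7.68 g Fe; 1.65 L O₂

Q = 0.709 × 37440 = 26540 C; n(e⁻) = 26540 / 96485 = 0.2751 mol
Cathode: Fe²⁺ + 2e⁻ → Fe → n(Fe) = 0.2751/2 = 0.1376 mol → 7.68 g
Anode: 2H₂O → O₂ + 4H⁺ + 4e⁻ → n(O₂) = 0.2751/4 = 0.06878 mol → 1.65 L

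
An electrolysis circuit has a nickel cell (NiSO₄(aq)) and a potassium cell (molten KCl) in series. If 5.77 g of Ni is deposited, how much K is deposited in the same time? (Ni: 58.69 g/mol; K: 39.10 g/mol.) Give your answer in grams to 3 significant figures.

7.69 g

n(Ni) = 5.77 / 58.69 = 0.09831 mol
Ni²⁺ + 2e⁻ → Ni, so n(e⁻) = 2 × 0.09831 = 0.1966 mol
The cells are in series, so the same charge (and hence the same n(e⁻) = 0.1966 mol) passes through both.
K⁺ + e⁻ → K, so n(K) = 0.1966 mol
m(K) = 0.1966 × 39.10 = 7.69 g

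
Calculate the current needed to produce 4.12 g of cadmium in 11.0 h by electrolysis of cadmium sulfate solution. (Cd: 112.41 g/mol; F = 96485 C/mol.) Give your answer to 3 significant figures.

0.179 A

n(Cd) = 4.12 / 112.41 = 0.03665 mol
Cd²⁺ + 2e⁻ → Cd, so n(e⁻) = 2 × 0.03665 = 0.07330 mol
Q = 0.07330 × 96485 = 7072 C
I = Q / t = 7072 / 39600 s = 0.179 A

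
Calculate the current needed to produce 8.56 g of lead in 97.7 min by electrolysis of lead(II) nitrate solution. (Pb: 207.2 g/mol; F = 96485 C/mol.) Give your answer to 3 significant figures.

n(Pb) = 8.56 / 207.2 = 0.04131 mol
Pb²⁺ + 2e⁻ → Pb, so n(e⁻) = 2 × 0.04131 = 0.08262 mol
Q = 0.08262 × 96485 = 7972 C
I = Q / t = 7972 / 5862 s = 1.36 A

1.36 A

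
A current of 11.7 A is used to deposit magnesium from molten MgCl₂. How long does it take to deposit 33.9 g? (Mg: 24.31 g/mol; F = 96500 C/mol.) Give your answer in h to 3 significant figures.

n(Mg) = 33.9 / 24.31 = 1.394 mol
Mg²⁺ + 2e⁻ → Mg, so n(e⁻) = 2 × 1.394 = 2.788 mol
Q = 2.788 × 96500 = 2.690×10^5 C
t = Q / I = 2.690×10^5 / 11.7 = 22990 s = 6.39 h

6.39 h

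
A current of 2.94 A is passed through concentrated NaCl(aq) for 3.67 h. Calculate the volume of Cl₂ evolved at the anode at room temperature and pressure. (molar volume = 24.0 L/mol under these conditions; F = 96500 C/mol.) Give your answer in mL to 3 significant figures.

Charge passed = 2.94 × 13212 = 38840 C
n(e⁻) = 38840 / 96500 = 0.4025 mol
2Cl⁻ → Cl₂ + 2e⁻, so n(Cl₂) = 0.4025 / 2 = 0.2013 mol
V = 0.2013 × 24.0 = 4.831 L
= 4830 mL

4830 mL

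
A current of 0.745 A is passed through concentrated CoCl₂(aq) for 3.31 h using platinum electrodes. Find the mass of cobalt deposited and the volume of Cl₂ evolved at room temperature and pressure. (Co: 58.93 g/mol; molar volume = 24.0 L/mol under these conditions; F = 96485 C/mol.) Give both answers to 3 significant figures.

Q = 0.745 × 11916 = 8877 C; n(e⁻) = 8877 / 96485 = 0.09200 mol
Cathode: Co²⁺ + 2e⁻ → Co → n(Co) = 0.09200/2 = 0.04600 mol → 2.71 g
Anode: 2Cl⁻ → Cl₂ + 2e⁻ → n(Cl₂) = 0.09200/2 = 0.04600 mol → 1.10 L

2.71 g Co; 1.10 L Cl₂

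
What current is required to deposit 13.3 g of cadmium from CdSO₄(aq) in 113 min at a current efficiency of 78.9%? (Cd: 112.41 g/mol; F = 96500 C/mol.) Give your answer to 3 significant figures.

n(Cd) = 13.3 / 112.41 = 0.1183 mol
Cd²⁺ + 2e⁻ → Cd, so n(e⁻) = 2 × 0.1183 = 0.2366 mol
Q = 0.2366 × 96500 / 0.789 = 28940 C
I = Q / t = 28940 / 6780 s = 4.27 A

4.27 A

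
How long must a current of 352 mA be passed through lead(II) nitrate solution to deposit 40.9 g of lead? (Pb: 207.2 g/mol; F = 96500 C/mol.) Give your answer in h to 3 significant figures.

30.1 h

n(Pb) = 40.9 / 207.2 = 0.1974 mol
Pb²⁺ + 2e⁻ → Pb, so n(e⁻) = 2 × 0.1974 = 0.3948 mol
Q = 0.3948 × 96500 = 38100 C
t = Q / I = 38100 / 0.352 = 1.082×10^5 s = 30.1 h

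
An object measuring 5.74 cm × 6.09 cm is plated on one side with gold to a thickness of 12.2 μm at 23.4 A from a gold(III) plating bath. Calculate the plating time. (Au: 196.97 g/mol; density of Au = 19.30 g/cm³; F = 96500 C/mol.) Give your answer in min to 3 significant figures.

Plated area = 5.74 × 6.09 = 34.96 cm²
Volume = 34.96 × 12.2×10⁻⁴ cm = 0.04265 cm³
m(Au) = 0.04265 × 19.30 = 0.8231 g
n(Au) = 0.8231 / 196.97 = 0.004179 mol; n(e⁻) = 3 × 0.004179 = 0.01254 mol
Q = 0.01254 × 96500 = 1210 C
t = 1210 / 23.4 = 51.71 s = 0.862 min

0.862 min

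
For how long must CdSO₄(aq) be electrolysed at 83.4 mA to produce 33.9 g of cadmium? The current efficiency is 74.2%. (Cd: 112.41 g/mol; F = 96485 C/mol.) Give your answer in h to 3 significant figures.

261 h

n(Cd) = 33.9 / 112.41 = 0.3016 mol
Cd²⁺ + 2e⁻ → Cd, so n(e⁻) = 2 × 0.3016 = 0.6032 mol
Q = 0.6032 × 96485 / 0.742 = 78440 C
t = Q / I = 78440 / 0.0834 = 9.405×10^5 s = 261 h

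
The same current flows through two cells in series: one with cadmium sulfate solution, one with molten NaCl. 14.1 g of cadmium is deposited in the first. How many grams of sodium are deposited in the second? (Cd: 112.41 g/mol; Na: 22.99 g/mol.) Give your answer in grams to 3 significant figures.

n(Cd) = 14.1 / 112.41 = 0.1254 mol
Cd²⁺ + 2e⁻ → Cd, so n(e⁻) = 2 × 0.1254 = 0.2508 mol
The cells are in series, so the same charge (and hence the same n(e⁻) = 0.2508 mol) passes through both.
Na⁺ + e⁻ → Na, so n(Na) = 0.2508 mol
m(Na) = 0.2508 × 22.99 = 5.77 g

5.77 g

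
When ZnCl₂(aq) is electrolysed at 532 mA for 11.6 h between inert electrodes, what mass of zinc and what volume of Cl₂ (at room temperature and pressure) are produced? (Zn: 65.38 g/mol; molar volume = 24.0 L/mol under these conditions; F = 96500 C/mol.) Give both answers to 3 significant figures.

7.53 g Zn; 2.76 L Cl₂

Q = 0.532 × 41760 = 22220 C; n(e⁻) = 22220 / 96500 = 0.2303 mol
Cathode: Zn²⁺ + 2e⁻ → Zn → n(Zn) = 0.2303/2 = 0.1152 mol → 7.53 g
Anode: 2Cl⁻ → Cl₂ + 2e⁻ → n(Cl₂) = 0.2303/2 = 0.1152 mol → 2.76 L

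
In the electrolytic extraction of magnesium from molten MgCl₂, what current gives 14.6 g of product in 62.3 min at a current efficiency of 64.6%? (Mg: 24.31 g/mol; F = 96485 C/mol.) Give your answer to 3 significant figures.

48.0 A

n(Mg) = 14.6 / 24.31 = 0.6006 mol
Mg²⁺ + 2e⁻ → Mg, so n(e⁻) = 2 × 0.6006 = 1.201 mol
Q = 1.201 × 96485 / 0.646 = 1.794×10^5 C
I = Q / t = 1.794×10^5 / 3738 s = 48.0 A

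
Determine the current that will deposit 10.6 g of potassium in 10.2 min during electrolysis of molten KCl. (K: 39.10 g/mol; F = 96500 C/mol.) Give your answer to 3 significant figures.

42.7 A

n(K) = 10.6 / 39.10 = 0.2711 mol
K⁺ + e⁻ → K, so n(e⁻) = 0.2711 mol
Q = 0.2711 × 96500 = 26160 C
I = Q / t = 26160 / 612 s = 42.7 A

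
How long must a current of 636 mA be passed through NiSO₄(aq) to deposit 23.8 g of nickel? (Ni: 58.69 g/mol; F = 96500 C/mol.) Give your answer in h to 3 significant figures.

34.2 h

n(Ni) = 23.8 / 58.69 = 0.4055 mol
Ni²⁺ + 2e⁻ → Ni, so n(e⁻) = 2 × 0.4055 = 0.8110 mol
Q = 0.8110 × 96500 = 78260 C
t = Q / I = 78260 / 0.636 = 1.231×10^5 s = 34.2 h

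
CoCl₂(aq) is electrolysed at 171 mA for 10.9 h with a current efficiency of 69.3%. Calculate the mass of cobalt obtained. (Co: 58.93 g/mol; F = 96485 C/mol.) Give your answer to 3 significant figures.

Q = 0.171 × 39240 = 6710 C
n(e⁻) = 6710 / 96485 = 0.06954 mol
Co²⁺ + 2e⁻ → Co, so theoretical m(Co) = 0.03477 × 58.93 = 2.049 g
Actual mass = 69.3% × 2.049 = 1.42 g

1.42 g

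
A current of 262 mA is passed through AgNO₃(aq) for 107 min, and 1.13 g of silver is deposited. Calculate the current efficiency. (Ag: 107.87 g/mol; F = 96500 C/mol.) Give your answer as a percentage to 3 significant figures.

60.1%

Q = 0.262 × 6420 = 1682 C
n(e⁻) = 1682 / 96500 = 0.01743 mol
Ag⁺ + e⁻ → Ag, so theoretical n(Ag) = 0.01743 mol → 1.880 g
Efficiency = 1.13 / 1.880 = 0.6011 = 60.1%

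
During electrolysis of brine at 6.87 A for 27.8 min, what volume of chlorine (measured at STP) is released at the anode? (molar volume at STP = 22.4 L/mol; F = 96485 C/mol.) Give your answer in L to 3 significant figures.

1.33 L

Q = It = 6.87 × 1668 = 11460 C
n(e⁻) = Q/F = 11460/96485 = 0.1188 mol
2Cl⁻ → Cl₂ + 2e⁻, so n(Cl₂) = 0.1188 / 2 = 0.05940 mol
V = 0.05940 × 22.4 = 1.331 L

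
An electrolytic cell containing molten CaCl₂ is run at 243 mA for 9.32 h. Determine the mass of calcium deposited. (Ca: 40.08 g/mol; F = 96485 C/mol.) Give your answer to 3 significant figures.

1.69 g

Q = 0.243 A × 33552 s = 8153 C
Moles of electrons = 8153 / 96485 = 0.08450 mol
Ca²⁺ + 2e⁻ → Ca, so n(Ca) = 0.08450 / 2 = 0.04225 mol
m = 0.04225 × 40.08 = 1.69 g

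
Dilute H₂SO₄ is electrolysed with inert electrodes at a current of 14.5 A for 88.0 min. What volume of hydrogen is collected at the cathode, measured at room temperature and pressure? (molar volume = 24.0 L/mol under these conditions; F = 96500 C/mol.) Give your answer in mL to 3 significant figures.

Q = It = 14.5 × 5280 = 76560 C
n(e⁻) = 76560 / 96500 = 0.7934 mol
2H⁺ + 2e⁻ → H₂, so n(H₂) = 0.7934 / 2 = 0.3967 mol
V = 0.3967 × 24.0 = 9.521 L
= 9520 mL

9520 mL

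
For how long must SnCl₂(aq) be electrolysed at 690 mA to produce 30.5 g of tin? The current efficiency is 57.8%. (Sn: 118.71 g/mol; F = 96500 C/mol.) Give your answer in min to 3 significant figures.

n(Sn) = 30.5 / 118.71 = 0.2569 mol
Sn²⁺ + 2e⁻ → Sn, so n(e⁻) = 2 × 0.2569 = 0.5138 mol
Q = 0.5138 × 96500 / 0.578 = 85780 C
t = Q / I = 85780 / 0.690 = 1.243×10^5 s = 2070 min

2070 min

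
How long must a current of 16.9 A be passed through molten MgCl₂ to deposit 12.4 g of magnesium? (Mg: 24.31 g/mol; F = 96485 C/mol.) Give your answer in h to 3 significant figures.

n(Mg) = 12.4 / 24.31 = 0.5101 mol
Mg²⁺ + 2e⁻ → Mg, so n(e⁻) = 2 × 0.5101 = 1.020 mol
Q = 1.020 × 96485 = 98410 C
t = Q / I = 98410 / 16.9 = 5823 s = 1.62 h

1.62 h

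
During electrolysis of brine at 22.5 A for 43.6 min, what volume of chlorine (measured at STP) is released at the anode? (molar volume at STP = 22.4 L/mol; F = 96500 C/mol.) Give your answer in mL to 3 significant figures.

Q = 22.5 A × 2616 s = 58860 C
n(e⁻) = 58860 / 96500 = 0.6099 mol
2Cl⁻ → Cl₂ + 2e⁻, so n(Cl₂) = 0.6099 / 2 = 0.3050 mol
V = 0.3050 × 22.4 = 6.832 L
= 6830 mL

6830 mL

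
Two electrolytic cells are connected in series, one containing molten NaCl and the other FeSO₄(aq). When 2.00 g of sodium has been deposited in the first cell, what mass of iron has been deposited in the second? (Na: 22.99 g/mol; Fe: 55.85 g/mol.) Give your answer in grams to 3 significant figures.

2.43 g

n(Na) = 2.00 / 22.99 = 0.08699 mol
Na⁺ + e⁻ → Na, so n(e⁻) = 0.08699 mol
In series, the same 0.08699 mol of electrons flows through the second cell.
Fe²⁺ + 2e⁻ → Fe, so n(Fe) = 0.08699 / 2 = 0.04350 mol
m(Fe) = 0.04350 × 55.85 = 2.43 g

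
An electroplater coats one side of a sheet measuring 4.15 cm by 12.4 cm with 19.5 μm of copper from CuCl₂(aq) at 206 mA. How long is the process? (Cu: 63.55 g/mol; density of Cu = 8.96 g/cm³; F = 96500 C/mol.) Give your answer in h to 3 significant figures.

3.68 h

Plated area = 4.15 × 12.4 = 51.46 cm²
Volume = 51.46 × 19.5×10⁻⁴ cm = 0.1003 cm³
m(Cu) = 0.1003 × 8.96 = 0.8987 g
n(Cu) = 0.8987 / 63.55 = 0.01414 mol; n(e⁻) = 2 × 0.01414 = 0.02828 mol
Q = 0.02828 × 96500 = 2729 C
t = 2729 / 0.206 = 13250 s = 3.68 h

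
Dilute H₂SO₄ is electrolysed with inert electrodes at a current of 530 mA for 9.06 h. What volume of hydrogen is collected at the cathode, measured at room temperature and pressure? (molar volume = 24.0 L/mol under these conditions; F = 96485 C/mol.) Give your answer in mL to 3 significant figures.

2150 mL

Q = It = 0.530 × 32616 = 17290 C
n(e⁻) = Q/F = 17290/96485 = 0.1792 mol
2H⁺ + 2e⁻ → H₂, so n(H₂) = 0.1792 / 2 = 0.08960 mol
V = 0.08960 × 24.0 = 2.150 L
= 2150 mL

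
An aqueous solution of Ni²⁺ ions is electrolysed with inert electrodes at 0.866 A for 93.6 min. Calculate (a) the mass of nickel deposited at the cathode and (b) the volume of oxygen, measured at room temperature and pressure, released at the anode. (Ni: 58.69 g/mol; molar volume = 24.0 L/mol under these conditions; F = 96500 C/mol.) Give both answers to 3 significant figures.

Q = 0.866 × 5616 = 4863 C; n(e⁻) = 4863 / 96500 = 0.05039 mol
Cathode: Ni²⁺ + 2e⁻ → Ni → n(Ni) = 0.05039/2 = 0.02520 mol → 1.48 g
Anode: 2H₂O → O₂ + 4H⁺ + 4e⁻ → n(O₂) = 0.05039/4 = 0.01260 mol → 0.302 L

1.48 g Ni; 0.302 L O₂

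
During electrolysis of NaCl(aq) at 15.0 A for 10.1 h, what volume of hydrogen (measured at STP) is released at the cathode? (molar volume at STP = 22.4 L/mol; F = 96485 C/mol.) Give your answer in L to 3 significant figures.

63.3 L

Q = It = 15.0 × 36360 = 5.454×10^5 C
n(e⁻) = Q/F = 5.454×10^5/96485 = 5.653 mol
2H⁺ + 2e⁻ → H₂, so n(H₂) = 5.653 / 2 = 2.827 mol
V = 2.827 × 22.4 = 63.32 L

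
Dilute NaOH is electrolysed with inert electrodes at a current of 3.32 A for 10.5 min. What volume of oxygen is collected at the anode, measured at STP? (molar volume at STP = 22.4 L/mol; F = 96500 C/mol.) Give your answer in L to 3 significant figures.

Charge passed = 3.32 × 630 = 2092 C
n(e⁻) = 2092 / 96500 = 0.02168 mol
2H₂O → O₂ + 4H⁺ + 4e⁻, so n(O₂) = 0.02168 / 4 = 0.005420 mol
V = 0.005420 × 22.4 = 0.1214 L

0.121 L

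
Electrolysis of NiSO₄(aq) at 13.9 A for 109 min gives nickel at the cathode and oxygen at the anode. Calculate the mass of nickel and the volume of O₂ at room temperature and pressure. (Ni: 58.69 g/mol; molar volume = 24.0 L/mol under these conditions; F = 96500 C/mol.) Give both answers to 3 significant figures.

27.6 g Ni; 5.65 L O₂

Q = 13.9 × 6540 = 90910 C; n(e⁻) = 90910 / 96500 = 0.9421 mol
Cathode: Ni²⁺ + 2e⁻ → Ni → n(Ni) = 0.9421/2 = 0.4711 mol → 27.6 g
Anode: 2H₂O → O₂ + 4H⁺ + 4e⁻ → n(O₂) = 0.9421/4 = 0.2355 mol → 5.65 L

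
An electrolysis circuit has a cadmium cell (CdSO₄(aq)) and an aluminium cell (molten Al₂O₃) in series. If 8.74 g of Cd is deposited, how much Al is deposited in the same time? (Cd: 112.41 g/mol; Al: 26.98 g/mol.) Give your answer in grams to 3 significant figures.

1.40 g

n(Cd) = 8.74 / 112.41 = 0.07775 mol
Cd²⁺ + 2e⁻ → Cd, so n(e⁻) = 2 × 0.07775 = 0.1555 mol
Since the cells are in series, n(e⁻) in the Al cell is also 0.1555 mol.
Al³⁺ + 3e⁻ → Al, so n(Al) = 0.1555 / 3 = 0.05183 mol
m(Al) = 0.05183 × 26.98 = 1.40 g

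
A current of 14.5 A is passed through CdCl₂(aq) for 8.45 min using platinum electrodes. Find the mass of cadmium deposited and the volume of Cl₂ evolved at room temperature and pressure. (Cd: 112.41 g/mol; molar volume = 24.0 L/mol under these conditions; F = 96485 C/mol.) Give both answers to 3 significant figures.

Q = 14.5 × 507 = 7352 C; n(e⁻) = 7352 / 96485 = 0.07620 mol
Cathode: Cd²⁺ + 2e⁻ → Cd → n(Cd) = 0.07620/2 = 0.03810 mol → 4.28 g
Anode: 2Cl⁻ → Cl₂ + 2e⁻ → n(Cl₂) = 0.07620/2 = 0.03810 mol → 0.914 L

4.28 g Cd; 0.914 L Cl₂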